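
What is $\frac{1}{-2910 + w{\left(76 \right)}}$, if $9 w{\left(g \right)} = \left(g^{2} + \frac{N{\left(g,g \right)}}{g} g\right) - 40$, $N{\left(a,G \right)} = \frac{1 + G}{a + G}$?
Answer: $- \frac{1368}{3108931} \approx -0.00044002$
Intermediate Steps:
$N{\left(a,G \right)} = \frac{1 + G}{G + a}$
$w{\left(g \right)} = - \frac{40}{9} + \frac{g^{2}}{9} + \frac{1 + g}{18 g}$ ($w{\left(g \right)} = \frac{\left(g^{2} + \frac{\frac{1}{g + g} \left(1 + g\right)}{g} g\right) - 40}{9} = \frac{\left(g^{2} + \frac{\frac{1}{2 g} \left(1 + g\right)}{g} g\right) - 40}{9} = \frac{\left(g^{2} + \frac{\frac{1}{2} \frac{1}{g} \left(1 + g\right)}{g} g\right) - 40}{9} = \frac{\left(g^{2} + \frac{1 + g}{2 g^{2}} g\right) - 40}{9} = \frac{\left(g^{2} + \frac{1 + g}{2 g}\right) - 40}{9} = \frac{-40 + g^{2} + \frac{1 + g}{2 g}}{9} = - \frac{40}{9} + \frac{g^{2}}{9} + \frac{1 + g}{18 g}$)
$\frac{1}{-2910 + w{\left(76 \right)}} = \frac{1}{-2910 + \frac{1 - 6004 + 2 \cdot 76^{3}}{18 \cdot 76}} = \frac{1}{-2910 + \frac{1}{18} \cdot \frac{1}{76} \left(1 - 6004 + 2 \cdot 438976\right)} = \frac{1}{-2910 + \frac{1}{18} \cdot \frac{1}{76} \left(1 - 6004 + 877952\right)} = \frac{1}{-2910 + \frac{1}{18} \cdot \frac{1}{76} \cdot 871949} = \frac{1}{-2910 + \frac{871949}{1368}} = \frac{1}{- \frac{3108931}{1368}} = - \frac{1368}{3108931}$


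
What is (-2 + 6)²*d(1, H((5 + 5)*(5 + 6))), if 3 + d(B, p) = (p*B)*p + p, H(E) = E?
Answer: 195312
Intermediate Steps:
d(B, p) = -3 + p + B*p² (d(B, p) = -3 + ((p*B)*p + p) = -3 + ((B*p)*p + p) = -3 + (B*p² + p) = -3 + (p + B*p²) = -3 + p + B*p²)
(-2 + 6)²*d(1, H((5 + 5)*(5 + 6))) = (-2 + 6)²*(-3 + (5 + 5)*(5 + 6) + 1*((5 + 5)*(5 + 6))²) = 4²*(-3 + 10*11 + 1*(10*11)²) = 16*(-3 + 110 + 1*110²) = 16*(-3 + 110 + 1*12100) = 16*(-3 + 110 + 12100) = 16*12207 = 195312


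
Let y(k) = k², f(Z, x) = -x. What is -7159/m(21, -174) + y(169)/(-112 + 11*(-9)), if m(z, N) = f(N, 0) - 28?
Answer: 710841/5908 ≈ 120.32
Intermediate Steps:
m(z, N) = -28 (m(z, N) = -1*0 - 28 = 0 - 28 = -28)
-7159/m(21, -174) + y(169)/(-112 + 11*(-9)) = -7159/(-28) + 169²/(-112 + 11*(-9)) = -7159*(-1/28) + 28561/(-112 - 99) = 7159/28 + 28561/(-211) = 7159/28 + 28561*(-1/211) = 7159/28 - 28561/211 = 710841/5908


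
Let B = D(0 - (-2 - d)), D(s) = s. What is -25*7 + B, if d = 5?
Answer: -168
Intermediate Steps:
B = 7 (B = 0 - (-2 - 1*5) = 0 - (-2 - 5) = 0 - 1*(-7) = 0 + 7 = 7)
-25*7 + B = -25*7 + 7 = -175 + 7 = -168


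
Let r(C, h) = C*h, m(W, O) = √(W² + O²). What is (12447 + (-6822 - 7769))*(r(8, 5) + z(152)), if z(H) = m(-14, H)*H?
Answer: -85760 - 3258880*√233 ≈ -4.9830e+7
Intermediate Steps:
m(W, O) = √(O² + W²)
z(H) = H*√(196 + H²) (z(H) = √(H² + (-14)²)*H = √(H² + 196)*H = √(196 + H²)*H = H*√(196 + H²))
(12447 + (-6822 - 7769))*(r(8, 5) + z(152)) = (12447 + (-6822 - 7769))*(8*5 + 152*√(196 + 152²)) = (12447 - 14591)*(40 + 152*√(196 + 23104)) = -2144*(40 + 152*√23300) = -2144*(40 + 152*(10*√233)) = -2144*(40 + 1520*√233) = -85760 - 3258880*√233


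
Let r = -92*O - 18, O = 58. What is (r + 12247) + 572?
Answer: 7465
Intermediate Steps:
r = -5354 (r = -92*58 - 18 = -5336 - 18 = -5354)
(r + 12247) + 572 = (-5354 + 12247) + 572 = 6893 + 572 = 7465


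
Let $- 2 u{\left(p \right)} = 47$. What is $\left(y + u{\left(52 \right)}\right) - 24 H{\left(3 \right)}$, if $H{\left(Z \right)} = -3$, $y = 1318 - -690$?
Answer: $\frac{4113}{2} \approx 2056.5$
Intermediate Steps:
$u{\left(p \right)} = - \frac{47}{2}$ ($u{\left(p \right)} = \left(- \frac{1}{2}\right) 47 = - \frac{47}{2}$)
$y = 2008$ ($y = 1318 + 690 = 2008$)
$\left(y + u{\left(52 \right)}\right) - 24 H{\left(3 \right)} = \left(2008 - \frac{47}{2}\right) - -72 = \frac{3969}{2} + 72 = \frac{4113}{2}$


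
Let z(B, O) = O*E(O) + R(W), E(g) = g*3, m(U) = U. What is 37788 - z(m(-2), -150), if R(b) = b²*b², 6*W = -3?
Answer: -475393/16 ≈ -29712.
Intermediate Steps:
W = -½ (W = (⅙)*(-3) = -½ ≈ -0.50000)
E(g) = 3*g
R(b) = b⁴
z(B, O) = 1/16 + 3*O² (z(B, O) = O*(3*O) + (-½)⁴ = 3*O² + 1/16 = 1/16 + 3*O²)
37788 - z(m(-2), -150) = 37788 - (1/16 + 3*(-150)²) = 37788 - (1/16 + 3*22500) = 37788 - (1/16 + 67500) = 37788 - 1*1080001/16 = 37788 - 1080001/16 = -475393/16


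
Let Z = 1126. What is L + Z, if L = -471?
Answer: 655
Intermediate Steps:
L + Z = -471 + 1126 = 655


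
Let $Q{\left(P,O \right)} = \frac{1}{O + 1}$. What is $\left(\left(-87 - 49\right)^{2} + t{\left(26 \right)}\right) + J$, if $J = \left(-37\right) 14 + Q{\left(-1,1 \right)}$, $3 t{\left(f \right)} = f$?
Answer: $\frac{107923}{6} \approx 17987.0$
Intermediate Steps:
$Q{\left(P,O \right)} = \frac{1}{1 + O}$
$t{\left(f \right)} = \frac{f}{3}$
$J = - \frac{1035}{2}$ ($J = \left(-37\right) 14 + \frac{1}{1 + 1} = -518 + \frac{1}{2} = - \frac{1035}{2} \approx -517.5$)
$\left(\left(-87 - 49\right)^{2} + t{\left(26 \right)}\right) + J = \left(\left(-87 - 49\right)^{2} + \frac{1}{3} \cdot 26\right) - \frac{1035}{2} = \left(\left(-136\right)^{2} + \frac{26}{3}\right) - \frac{1035}{2} = \left(18496 + \frac{26}{3}\right) - \frac{1035}{2} = \frac{55514}{3} - \frac{1035}{2} = \frac{107923}{6}$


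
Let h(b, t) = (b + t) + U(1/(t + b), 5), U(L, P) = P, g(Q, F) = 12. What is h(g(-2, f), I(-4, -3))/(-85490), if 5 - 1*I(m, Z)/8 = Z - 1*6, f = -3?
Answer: -129/85490 ≈ -0.0015089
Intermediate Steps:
I(m, Z) = 88 - 8*Z (I(m, Z) = 40 - 8*(Z - 1*6) = 40 - 8*(Z - 6) = 40 - 8*(-6 + Z) = 40 + (48 - 8*Z) = 88 - 8*Z)
h(b, t) = 5 + b + t (h(b, t) = (b + t) + 5 = 5 + b + t)
h(g(-2, f), I(-4, -3))/(-85490) = (5 + 12 + (88 - 8*(-3)))/(-85490) = (5 + 12 + (88 + 24))*(-1/85490) = (5 + 12 + 112)*(-1/85490) = 129*(-1/85490) = -129/85490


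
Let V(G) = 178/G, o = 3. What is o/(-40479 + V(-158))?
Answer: -237/3197930 ≈ -7.4110e-5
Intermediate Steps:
o/(-40479 + V(-158)) = 3/(-40479 + 178/(-158)) = 3/(-40479 + 178*(-1/158)) = 3/(-40479 - 89/79) = 3/(-3197930/79) = 3*(-79/3197930) = -237/3197930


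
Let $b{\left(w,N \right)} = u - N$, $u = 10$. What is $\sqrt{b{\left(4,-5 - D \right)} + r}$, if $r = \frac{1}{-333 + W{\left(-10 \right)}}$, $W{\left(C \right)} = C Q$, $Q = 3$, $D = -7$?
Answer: $\frac{\sqrt{8709}}{33} \approx 2.8279$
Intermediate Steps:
$b{\left(w,N \right)} = 10 - N$
$W{\left(C \right)} = 3 C$ ($W{\left(C \right)} = C 3 = 3 C$)
$r = - \frac{1}{363}$ ($r = \frac{1}{-333 + 3 \left(-10\right)} = \frac{1}{-333 - 30} = \frac{1}{-363} = - \frac{1}{363} \approx -0.0027548$)
$\sqrt{b{\left(4,-5 - D \right)} + r} = \sqrt{\left(10 - \left(-5 - -7\right)\right) - \frac{1}{363}} = \sqrt{\left(10 - \left(-5 + 7\right)\right) - \frac{1}{363}} = \sqrt{\left(10 - 2\right) - \frac{1}{363}} = \sqrt{8 - \frac{1}{363}} = \sqrt{\frac{2903}{363}} = \frac{\sqrt{8709}}{33}$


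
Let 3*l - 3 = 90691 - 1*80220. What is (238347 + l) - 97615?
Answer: 432670/3 ≈ 1.4422e+5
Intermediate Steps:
l = 10474/3 (l = 1 + (90691 - 1*80220)/3 = 1 + (90691 - 80220)/3 = 1 + (1/3)*10471 = 1 + 10471/3 = 10474/3 ≈ 3491.3)
(238347 + l) - 97615 = (238347 + 10474/3) - 97615 = 725515/3 - 97615 = 432670/3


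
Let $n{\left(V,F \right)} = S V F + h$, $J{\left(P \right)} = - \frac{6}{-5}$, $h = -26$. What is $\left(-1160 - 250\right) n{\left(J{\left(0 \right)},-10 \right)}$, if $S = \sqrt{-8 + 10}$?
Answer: $36660 + 16920 \sqrt{2} \approx 60589.0$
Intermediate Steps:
$S = \sqrt{2} \approx 1.4142$
$J{\left(P \right)} = \frac{6}{5}$ ($J{\left(P \right)} = \left(-6\right) \left(- \frac{1}{5}\right) = \frac{6}{5}$)
$n{\left(V,F \right)} = -26 + F V \sqrt{2}$ ($n{\left(V,F \right)} = \sqrt{2} V F - 26 = V \sqrt{2} F - 26 = F V \sqrt{2} - 26 = -26 + F V \sqrt{2}$)
$\left(-1160 - 250\right) n{\left(J{\left(0 \right)},-10 \right)} = \left(-1160 - 250\right) \left(-26 - 12 \sqrt{2}\right) = - 1410 \left(-26 - 12 \sqrt{2}\right) = 36660 + 16920 \sqrt{2}$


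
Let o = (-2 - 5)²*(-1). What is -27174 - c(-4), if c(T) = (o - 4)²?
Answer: -29983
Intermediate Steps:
o = -49 (o = (-7)²*(-1) = 49*(-1) = -49)
c(T) = 2809 (c(T) = (-49 - 4)² = (-53)² = 2809)
-27174 - c(-4) = -27174 - 1*2809 = -27174 - 2809 = -29983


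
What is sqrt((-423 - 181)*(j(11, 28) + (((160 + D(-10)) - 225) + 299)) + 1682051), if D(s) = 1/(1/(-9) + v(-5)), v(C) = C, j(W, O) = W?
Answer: sqrt(811586073)/23 ≈ 1238.6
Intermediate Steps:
D(s) = -9/46 (D(s) = 1/(1/(-9) - 5) = 1/(-1/9 - 5) = 1/(-46/9) = -9/46)
sqrt((-423 - 181)*(j(11, 28) + (((160 + D(-10)) - 225) + 299)) + 1682051) = sqrt((-423 - 181)*(11 + (((160 - 9/46) - 225) + 299)) + 1682051) = sqrt(-604*(11 + ((7351/46 - 225) + 299)) + 1682051) = sqrt(-604*(11 + (-2999/46 + 299)) + 1682051) = sqrt(-604*(11 + 10755/46) + 1682051) = sqrt(-604*11261/46 + 1682051) = sqrt(-3400822/23 + 1682051) = sqrt(35286351/23) = sqrt(811586073)/23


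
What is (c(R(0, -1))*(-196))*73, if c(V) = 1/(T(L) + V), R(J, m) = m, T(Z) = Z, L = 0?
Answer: 14308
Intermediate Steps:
c(V) = 1/V (c(V) = 1/(0 + V) = 1/V)
(c(R(0, -1))*(-196))*73 = (-196/(-1))*73 = -1*(-196)*73 = 196*73 = 14308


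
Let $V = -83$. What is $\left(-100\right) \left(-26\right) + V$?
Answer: $2517$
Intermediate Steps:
$\left(-100\right) \left(-26\right) + V = \left(-100\right) \left(-26\right) - 83 = 2600 - 83 = 2517$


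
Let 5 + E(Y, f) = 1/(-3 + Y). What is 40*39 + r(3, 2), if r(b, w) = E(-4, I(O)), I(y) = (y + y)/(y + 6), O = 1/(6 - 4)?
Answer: 10884/7 ≈ 1554.9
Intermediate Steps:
O = 1/2 ≈ 0.50000
I(y) = 2*y/(6 + y) (I(y) = (2*y)/(6 + y) = 2*y/(6 + y))
E(Y, f) = -5 + 1/(-3 + Y)
r(b, w) = -36/7 (r(b, w) = (16 - 5*(-4))/(-3 - 4) = (16 + 20)/(-7) = -1/7*36 = -36/7)
40*39 + r(3, 2) = 40*39 - 36/7 = 1560 - 36/7 = 10884/7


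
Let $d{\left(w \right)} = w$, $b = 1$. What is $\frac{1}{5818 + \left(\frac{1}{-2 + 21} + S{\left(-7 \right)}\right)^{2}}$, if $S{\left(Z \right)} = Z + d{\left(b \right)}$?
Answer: $\frac{361}{2113067} \approx 0.00017084$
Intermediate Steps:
$S{\left(Z \right)} = 1 + Z$ ($S{\left(Z \right)} = Z + 1 = 1 + Z$)
$\frac{1}{5818 + \left(\frac{1}{-2 + 21} + S{\left(-7 \right)}\right)^{2}} = \frac{1}{5818 + \left(\frac{1}{-2 + 21} + \left(1 - 7\right)\right)^{2}} = \frac{1}{5818 + \left(\frac{1}{19} - 6\right)^{2}} = \frac{1}{5818 + \left(- \frac{113}{19}\right)^{2}} = \frac{1}{5818 + \frac{12769}{361}} = \frac{1}{\frac{2113067}{361}} = \frac{361}{2113067}$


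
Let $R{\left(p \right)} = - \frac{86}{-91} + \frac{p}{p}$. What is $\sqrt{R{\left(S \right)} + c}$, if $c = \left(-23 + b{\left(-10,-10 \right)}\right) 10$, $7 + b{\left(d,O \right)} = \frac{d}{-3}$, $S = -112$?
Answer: $\frac{i \sqrt{19729437}}{273} \approx 16.27 i$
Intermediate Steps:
$b{\left(d,O \right)} = -7 - \frac{d}{3}$ ($b{\left(d,O \right)} = -7 + \frac{d}{-3} = -7 + d \left(- \frac{1}{3}\right) = -7 - \frac{d}{3}$)
$R{\left(p \right)} = \frac{177}{91}$ ($R{\left(p \right)} = \left(-86\right) \left(- \frac{1}{91}\right) + 1 = \frac{86}{91} + 1 = \frac{177}{91}$)
$c = - \frac{800}{3}$ ($c = \left(-23 - \frac{11}{3}\right) 10 = \left(- \frac{80}{3}\right) 10 = - \frac{800}{3} \approx -266.67$)
$\sqrt{R{\left(S \right)} + c} = \sqrt{\frac{177}{91} - \frac{800}{3}} = \sqrt{- \frac{72269}{273}} = \frac{i \sqrt{19729437}}{273}$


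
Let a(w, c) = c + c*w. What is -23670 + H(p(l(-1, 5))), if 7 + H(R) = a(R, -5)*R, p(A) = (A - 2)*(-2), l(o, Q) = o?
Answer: -23887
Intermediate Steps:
p(A) = 4 - 2*A (p(A) = (-2 + A)*(-2) = 4 - 2*A)
H(R) = -7 + R*(-5 - 5*R) (H(R) = -7 + (-5*(1 + R))*R = -7 + (-5 - 5*R)*R = -7 + R*(-5 - 5*R))
-23670 + H(p(l(-1, 5))) = -23670 + (-7 - 5*(4 - 2*(-1))*(1 + (4 - 2*(-1)))) = -23670 + (-7 - 5*(4 + 2)*(1 + (4 + 2))) = -23670 + (-7 - 5*6*(1 + 6)) = -23670 + (-7 - 5*6*7) = -23670 + (-7 - 210) = -23670 - 217 = -23887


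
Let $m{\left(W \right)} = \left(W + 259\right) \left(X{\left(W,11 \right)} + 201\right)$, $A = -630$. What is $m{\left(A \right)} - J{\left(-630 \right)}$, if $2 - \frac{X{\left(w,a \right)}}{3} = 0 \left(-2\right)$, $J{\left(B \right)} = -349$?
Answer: $-76448$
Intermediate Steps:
$X{\left(w,a \right)} = 6$ ($X{\left(w,a \right)} = 6 - 3 \cdot 0 \left(-2\right) = 6 - 0 = 6 + 0 = 6$)
$m{\left(W \right)} = 53613 + 207 W$ ($m{\left(W \right)} = \left(W + 259\right) \left(6 + 201\right) = \left(259 + W\right) 207 = 53613 + 207 W$)
$m{\left(A \right)} - J{\left(-630 \right)} = \left(53613 + 207 \left(-630\right)\right) - -349 = \left(53613 - 130410\right) + 349 = -76797 + 349 = -76448$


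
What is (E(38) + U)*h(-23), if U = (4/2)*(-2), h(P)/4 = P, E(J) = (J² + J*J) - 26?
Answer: -262936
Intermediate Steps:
E(J) = -26 + 2*J² (E(J) = (J² + J²) - 26 = 2*J² - 26 = -26 + 2*J²)
h(P) = 4*P
U = -4 (U = (4*(½))*(-2) = 2*(-2) = -4)
(E(38) + U)*h(-23) = ((-26 + 2*38²) - 4)*(4*(-23)) = ((-26 + 2*1444) - 4)*(-92) = ((-26 + 2888) - 4)*(-92) = (2862 - 4)*(-92) = 2858*(-92) = -262936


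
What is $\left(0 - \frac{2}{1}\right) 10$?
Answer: $-20$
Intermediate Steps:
$\left(0 - \frac{2}{1}\right) 10 = \left(0 - 2\right) 10 = \left(-2\right) 10 = -20$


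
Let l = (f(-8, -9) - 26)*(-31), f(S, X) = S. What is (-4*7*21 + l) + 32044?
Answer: 32510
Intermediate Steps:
l = 1054 (l = (-8 - 26)*(-31) = -34*(-31) = 1054)
(-4*7*21 + l) + 32044 = (-4*7*21 + 1054) + 32044 = (-28*21 + 1054) + 32044 = (-588 + 1054) + 32044 = 466 + 32044 = 32510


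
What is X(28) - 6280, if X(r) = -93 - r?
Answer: -6401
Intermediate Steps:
X(28) - 6280 = (-93 - 1*28) - 6280 = (-93 - 28) - 6280 = -121 - 6280 = -6401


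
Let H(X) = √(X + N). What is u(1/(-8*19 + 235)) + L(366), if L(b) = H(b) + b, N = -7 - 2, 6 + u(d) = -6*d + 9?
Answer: 30621/83 + √357 ≈ 387.82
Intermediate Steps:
u(d) = 3 - 6*d (u(d) = -6 + (-6*d + 9) = -6 + (9 - 6*d) = 3 - 6*d)
N = -9
H(X) = √(-9 + X) (H(X) = √(X - 9) = √(-9 + X))
L(b) = b + √(-9 + b) (L(b) = √(-9 + b) + b = b + √(-9 + b))
u(1/(-8*19 + 235)) + L(366) = (3 - 6/(-8*19 + 235)) + (366 + √(-9 + 366)) = (3 - 6/(-152 + 235)) + (366 + √357) = (3 - 6/83) + (366 + √357) = 243/83 + (366 + √357) = 30621/83 + √357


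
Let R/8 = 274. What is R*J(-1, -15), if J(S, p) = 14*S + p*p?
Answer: 462512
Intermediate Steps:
J(S, p) = p² + 14*S (J(S, p) = 14*S + p² = p² + 14*S)
R = 2192 (R = 8*274 = 2192)
R*J(-1, -15) = 2192*((-15)² + 14*(-1)) = 2192*(225 - 14) = 2192*211 = 462512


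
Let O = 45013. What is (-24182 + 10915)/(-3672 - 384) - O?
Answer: -182559461/4056 ≈ -45010.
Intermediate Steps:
(-24182 + 10915)/(-3672 - 384) - O = (-24182 + 10915)/(-3672 - 384) - 1*45013 = -13267/(-4056) - 45013 = -13267*(-1/4056) - 45013 = 13267/4056 - 45013 = -182559461/4056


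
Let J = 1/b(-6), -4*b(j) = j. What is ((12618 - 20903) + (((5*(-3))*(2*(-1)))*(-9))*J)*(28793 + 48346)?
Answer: -652981635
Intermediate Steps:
b(j) = -j/4
J = 2/3 (J = 1/(-1/4*(-6)) = 1/(3/2) = 2/3 ≈ 0.66667)
((12618 - 20903) + (((5*(-3))*(2*(-1)))*(-9))*J)*(28793 + 48346) = ((12618 - 20903) + (((5*(-3))*(2*(-1)))*(-9))*(2/3))*(28793 + 48346) = (-8285 + (-15*(-2)*(-9))*(2/3))*77139 = (-8285 + (30*(-9))*(2/3))*77139 = (-8285 - 270*2/3)*77139 = (-8285 - 180)*77139 = -8465*77139 = -652981635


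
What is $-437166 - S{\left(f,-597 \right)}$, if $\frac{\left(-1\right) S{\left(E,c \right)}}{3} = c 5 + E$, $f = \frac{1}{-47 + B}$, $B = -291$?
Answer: $- \frac{150788901}{338} \approx -4.4612 \cdot 10^{5}$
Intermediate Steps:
$f = - \frac{1}{338}$ ($f = \frac{1}{-47 - 291} = \frac{1}{-338} = - \frac{1}{338} \approx -0.0029586$)
$S{\left(E,c \right)} = - 15 c - 3 E$ ($S{\left(E,c \right)} = - 3 \left(c 5 + E\right) = - 3 \left(5 c + E\right) = - 3 \left(E + 5 c\right) = - 15 c - 3 E$)
$-437166 - S{\left(f,-597 \right)} = -437166 - \left(\left(-15\right) \left(-597\right) - - \frac{3}{338}\right) = -437166 - \left(8955 + \frac{3}{338}\right) = -437166 - \frac{3026793}{338} = - \frac{150788901}{338}$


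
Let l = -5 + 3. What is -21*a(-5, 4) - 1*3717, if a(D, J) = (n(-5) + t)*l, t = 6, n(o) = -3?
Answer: -3591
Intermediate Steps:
l = -2
a(D, J) = -6 (a(D, J) = (-3 + 6)*(-2) = 3*(-2) = -6)
-21*a(-5, 4) - 1*3717 = -21*(-6) - 1*3717 = 126 - 3717 = -3591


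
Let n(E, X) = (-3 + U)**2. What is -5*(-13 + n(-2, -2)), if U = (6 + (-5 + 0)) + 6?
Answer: -15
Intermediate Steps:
U = 7 (U = (6 - 5) + 6 = 1 + 6 = 7)
n(E, X) = 16 (n(E, X) = (-3 + 7)**2 = 4**2 = 16)
-5*(-13 + n(-2, -2)) = -5*(-13 + 16) = -5*3 = -15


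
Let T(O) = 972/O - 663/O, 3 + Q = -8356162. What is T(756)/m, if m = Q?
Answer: -103/2105753580 ≈ -4.8914e-8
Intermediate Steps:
Q = -8356165 (Q = -3 - 8356162 = -8356165)
T(O) = 309/O
m = -8356165
T(756)/m = (309/756)/(-8356165) = (309*(1/756))*(-1/8356165) = (103/252)*(-1/8356165) = -103/2105753580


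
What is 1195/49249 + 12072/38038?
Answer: 319994669/936666731 ≈ 0.34163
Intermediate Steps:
1195/49249 + 12072/38038 = 1195*(1/49249) + 12072*(1/38038) = 1195/49249 + 6036/19019 = 319994669/936666731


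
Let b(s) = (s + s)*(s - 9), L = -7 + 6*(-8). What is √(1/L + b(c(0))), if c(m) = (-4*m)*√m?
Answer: I*√55/55 ≈ 0.13484*I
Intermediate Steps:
c(m) = -4*m^(3/2)
L = -55 (L = -7 - 48 = -55)
b(s) = 2*s*(-9 + s) (b(s) = (2*s)*(-9 + s) = 2*s*(-9 + s))
√(1/L + b(c(0))) = √(1/(-55) + 2*(-4*0^(3/2))*(-9 - 4*0^(3/2))) = √(-1/55 + 2*(-4*0)*(-9 - 4*0)) = √(-1/55 + 2*0*(-9 + 0)) = √(-1/55 + 2*0*(-9)) = √(-1/55 + 0) = √(-1/55) = I*√55/55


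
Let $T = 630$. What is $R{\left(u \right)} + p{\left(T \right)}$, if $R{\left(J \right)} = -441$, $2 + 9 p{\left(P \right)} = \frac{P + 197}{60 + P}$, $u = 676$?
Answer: $- \frac{2739163}{6210} \approx -441.09$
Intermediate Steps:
$p{\left(P \right)} = - \frac{2}{9} + \frac{197 + P}{9 \left(60 + P\right)}$ ($p{\left(P \right)} = - \frac{2}{9} + \frac{\left(P + 197\right) \frac{1}{60 + P}}{9} = - \frac{2}{9} + \frac{\left(197 + P\right) \frac{1}{60 + P}}{9} = - \frac{2}{9} + \frac{\frac{1}{60 + P} \left(197 + P\right)}{9} = - \frac{2}{9} + \frac{197 + P}{9 \left(60 + P\right)}$)
$R{\left(u \right)} + p{\left(T \right)} = -441 + \frac{77 - 630}{9 \left(60 + 630\right)} = -441 + \frac{77 - 630}{9 \cdot 690} = -441 + \frac{1}{9} \cdot \frac{1}{690} \left(-553\right) = -441 - \frac{553}{6210} = - \frac{2739163}{6210}$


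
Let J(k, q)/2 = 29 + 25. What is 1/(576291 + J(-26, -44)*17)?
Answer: 1/578127 ≈ 1.7297e-6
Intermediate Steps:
J(k, q) = 108 (J(k, q) = 2*(29 + 25) = 2*54 = 108)
1/(576291 + J(-26, -44)*17) = 1/(576291 + 108*17) = 1/(576291 + 1836) = 1/578127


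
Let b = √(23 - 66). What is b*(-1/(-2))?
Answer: I*√43/2 ≈ 3.2787*I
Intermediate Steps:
b = I*√43 (b = √(-43) = I*√43 ≈ 6.5574*I)
b*(-1/(-2)) = (I*√43)*(-1/(-2)) = (I*√43)*(-1*(-½)) = (I*√43)*(½) = I*√43/2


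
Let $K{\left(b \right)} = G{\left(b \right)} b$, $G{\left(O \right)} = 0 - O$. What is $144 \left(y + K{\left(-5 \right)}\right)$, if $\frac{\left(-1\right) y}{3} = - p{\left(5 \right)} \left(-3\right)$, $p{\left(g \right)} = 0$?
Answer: $-3600$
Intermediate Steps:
$G{\left(O \right)} = - O$
$y = 0$ ($y = - 3 \left(-1\right) 0 \left(-3\right) = - 3 \cdot 0 \left(-3\right) = \left(-3\right) 0 = 0$)
$K{\left(b \right)} = - b^{2}$ ($K{\left(b \right)} = - b b = - b^{2}$)
$144 \left(y + K{\left(-5 \right)}\right) = 144 \left(0 - \left(-5\right)^{2}\right) = 144 \left(0 - 25\right) = 144 \left(-25\right) = -3600$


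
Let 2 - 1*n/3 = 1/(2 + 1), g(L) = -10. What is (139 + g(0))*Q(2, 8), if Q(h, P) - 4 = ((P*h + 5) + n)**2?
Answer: 87720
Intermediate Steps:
n = 5 (n = 6 - 3/(2 + 1) = 6 - 3/3 = 6 - 3*1/3 = 6 - 1 = 5)
Q(h, P) = 4 + (10 + P*h)**2 (Q(h, P) = 4 + ((P*h + 5) + 5)**2 = 4 + ((5 + P*h) + 5)**2 = 4 + (10 + P*h)**2)
(139 + g(0))*Q(2, 8) = (139 - 10)*(4 + (10 + 8*2)**2) = 129*(4 + (10 + 16)**2) = 129*(4 + 26**2) = 129*(4 + 676) = 129*680 = 87720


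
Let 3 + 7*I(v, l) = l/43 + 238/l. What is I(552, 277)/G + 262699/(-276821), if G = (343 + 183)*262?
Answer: -1509244784191923/1590385244248402 ≈ -0.94898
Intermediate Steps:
G = 137812 (G = 526*262 = 137812)
I(v, l) = -3/7 + 34/l + l/301 (I(v, l) = -3/7 + (l/43 + 238/l)/7 = -3/7 + (238/l + l/43)/7 = -3/7 + (34/l + l/301) = -3/7 + 34/l + l/301)
I(552, 277)/G + 262699/(-276821) = ((1/301)*(10234 + 277*(-129 + 277))/277)/137812 + 262699/(-276821) = ((1/301)*(1/277)*(10234 + 277*148))*(1/137812) + 262699*(-1/276821) = ((1/301)*(1/277)*(10234 + 40996))*(1/137812) - 262699/276821 = ((1/301)*(1/277)*51230)*(1/137812) - 262699/276821 = (51230/83377)*(1/137812) - 262699/276821 = 25615/5745175562 - 262699/276821 = -1509244784191923/1590385244248402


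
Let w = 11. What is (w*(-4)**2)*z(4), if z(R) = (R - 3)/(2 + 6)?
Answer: 22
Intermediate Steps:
z(R) = -3/8 + R/8 (z(R) = (-3 + R)/8 = (-3 + R)*(1/8) = -3/8 + R/8)
(w*(-4)**2)*z(4) = (11*(-4)**2)*(-3/8 + (1/8)*4) = (11*16)*(-3/8 + 1/2) = 176*(1/8) = 22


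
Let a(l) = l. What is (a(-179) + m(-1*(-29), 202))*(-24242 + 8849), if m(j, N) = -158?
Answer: 5187441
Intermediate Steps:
(a(-179) + m(-1*(-29), 202))*(-24242 + 8849) = (-179 - 158)*(-24242 + 8849) = -337*(-15393) = 5187441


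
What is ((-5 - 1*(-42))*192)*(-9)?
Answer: -63936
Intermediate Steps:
((-5 - 1*(-42))*192)*(-9) = ((-5 + 42)*192)*(-9) = (37*192)*(-9) = 7104*(-9) = -63936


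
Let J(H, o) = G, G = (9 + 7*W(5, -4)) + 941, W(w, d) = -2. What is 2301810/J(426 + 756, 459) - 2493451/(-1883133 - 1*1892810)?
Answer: 1448972871161/589047108 ≈ 2459.9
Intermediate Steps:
G = 936 (G = (9 + 7*(-2)) + 941 = (9 - 14) + 941 = -5 + 941 = 936)
J(H, o) = 936
2301810/J(426 + 756, 459) - 2493451/(-1883133 - 1*1892810) = 2301810/936 - 2493451/(-1883133 - 1*1892810) = 2301810*(1/936) - 2493451/(-1883133 - 1892810) = 383635/156 - 2493451/(-3775943) = 383635/156 - 2493451*(-1/3775943) = 383635/156 + 2493451/3775943 = 1448972871161/589047108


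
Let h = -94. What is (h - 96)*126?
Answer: -23940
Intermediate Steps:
(h - 96)*126 = (-94 - 96)*126 = -190*126 = -23940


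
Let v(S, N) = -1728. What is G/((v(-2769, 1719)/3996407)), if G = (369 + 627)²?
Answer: -27531247823/12 ≈ -2.2943e+9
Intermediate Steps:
G = 992016 (G = 996² = 992016)
G/((v(-2769, 1719)/3996407)) = 992016/((-1728/3996407)) = 992016/((-1728*1/3996407)) = 992016/(-1728/3996407) = 992016*(-3996407/1728) = -27531247823/12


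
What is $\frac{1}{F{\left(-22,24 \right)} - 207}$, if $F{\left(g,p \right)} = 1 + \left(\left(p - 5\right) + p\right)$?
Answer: $- \frac{1}{163} \approx -0.006135$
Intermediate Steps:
$F{\left(g,p \right)} = -4 + 2 p$ ($F{\left(g,p \right)} = 1 + \left(\left(-5 + p\right) + p\right) = 1 + \left(-5 + 2 p\right) = -4 + 2 p$)
$\frac{1}{F{\left(-22,24 \right)} - 207} = \frac{1}{\left(-4 + 2 \cdot 24\right) - 207} = \frac{1}{\left(-4 + 48\right) - 207} = \frac{1}{44 - 207} = \frac{1}{-163} = - \frac{1}{163}$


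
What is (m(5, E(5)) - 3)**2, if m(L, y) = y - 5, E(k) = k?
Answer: 9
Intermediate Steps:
m(L, y) = -5 + y
(m(5, E(5)) - 3)**2 = ((-5 + 5) - 3)**2 = (0 - 3)**2 = (-3)**2 = 9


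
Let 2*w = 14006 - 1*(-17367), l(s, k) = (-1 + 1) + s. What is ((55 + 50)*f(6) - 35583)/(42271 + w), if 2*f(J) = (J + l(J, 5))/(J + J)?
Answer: -71061/115915 ≈ -0.61304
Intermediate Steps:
l(s, k) = s (l(s, k) = 0 + s = s)
f(J) = ½ (f(J) = ((J + J)/(J + J))/2 = ((2*J)/((2*J)))/2 = ((2*J)*(1/(2*J)))/2 = (½)*1 = ½)
w = 31373/2 (w = (14006 - 1*(-17367))/2 = (14006 + 17367)/2 = (½)*31373 = 31373/2 ≈ 15687.)
((55 + 50)*f(6) - 35583)/(42271 + w) = ((55 + 50)*(½) - 35583)/(42271 + 31373/2) = (105*(½) - 35583)/(115915/2) = (105/2 - 35583)*(2/115915) = -71061/2*2/115915 = -71061/115915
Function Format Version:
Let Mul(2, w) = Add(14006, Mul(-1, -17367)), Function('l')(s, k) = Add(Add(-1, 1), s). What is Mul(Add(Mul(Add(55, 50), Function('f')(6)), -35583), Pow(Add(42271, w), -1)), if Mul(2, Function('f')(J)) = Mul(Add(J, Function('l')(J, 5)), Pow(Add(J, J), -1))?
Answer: Rational(-71061, 115915) ≈ -0.61304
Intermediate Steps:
Function('l')(s, k) = s (Function('l')(s, k) = Add(0, s) = s)
Function('f')(J) = Rational(1, 2) (Function('f')(J) = Mul(Rational(1, 2), Mul(Add(J, J), Pow(Add(J, J), -1))) = Mul(Rational(1, 2), Mul(Mul(2, J), Pow(Mul(2, J), -1))) = Mul(Rational(1, 2), Mul(Mul(2, J), Mul(Rational(1, 2), Pow(J, -1)))) = Mul(Rational(1, 2), 1) = Rational(1, 2))
w = Rational(31373, 2) (w = Mul(Rational(1, 2), Add(14006, Mul(-1, -17367))) = Mul(Rational(1, 2), Add(14006, 17367)) = Mul(Rational(1, 2), 31373) = Rational(31373, 2) ≈ 15687.)
Mul(Add(Mul(Add(55, 50), Function('f')(6)), -35583), Pow(Add(42271, w), -1)) = Mul(Add(Mul(Add(55, 50), Rational(1, 2)), -35583), Pow(Add(42271, Rational(31373, 2)), -1)) = Mul(Add(Mul(105, Rational(1, 2)), -35583), Pow(Rational(115915, 2), -1)) = Mul(Add(Rational(105, 2), -35583), Rational(2, 115915)) = Mul(Rational(-71061, 2), Rational(2, 115915)) = Rational(-71061, 115915)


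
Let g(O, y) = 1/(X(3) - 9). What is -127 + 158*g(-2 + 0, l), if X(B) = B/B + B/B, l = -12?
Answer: -1047/7 ≈ -149.57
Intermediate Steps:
X(B) = 2 (X(B) = 1 + 1 = 2)
g(O, y) = -⅐ (g(O, y) = 1/(2 - 9) = 1/(-7) = -⅐)
-127 + 158*g(-2 + 0, l) = -127 + 158*(-⅐) = -127 - 158/7 = -1047/7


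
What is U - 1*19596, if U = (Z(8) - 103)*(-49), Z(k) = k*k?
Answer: -17685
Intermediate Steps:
Z(k) = k**2
U = 1911 (U = (8**2 - 103)*(-49) = (64 - 103)*(-49) = -39*(-49) = 1911)
U - 1*19596 = 1911 - 1*19596 = 1911 - 19596 = -17685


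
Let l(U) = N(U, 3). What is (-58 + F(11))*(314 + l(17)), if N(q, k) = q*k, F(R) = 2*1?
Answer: -20440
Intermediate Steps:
F(R) = 2
N(q, k) = k*q
l(U) = 3*U
(-58 + F(11))*(314 + l(17)) = (-58 + 2)*(314 + 3*17) = -56*(314 + 51) = -56*365 = -20440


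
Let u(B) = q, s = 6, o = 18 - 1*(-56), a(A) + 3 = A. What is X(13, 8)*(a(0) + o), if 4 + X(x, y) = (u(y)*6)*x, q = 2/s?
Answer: 1562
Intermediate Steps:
a(A) = -3 + A
o = 74 (o = 18 + 56 = 74)
q = ⅓ (q = 2/6 = 2*(⅙) = ⅓ ≈ 0.33333)
u(B) = ⅓
X(x, y) = -4 + 2*x (X(x, y) = -4 + ((⅓)*6)*x = -4 + 2*x)
X(13, 8)*(a(0) + o) = (-4 + 2*13)*((-3 + 0) + 74) = (-4 + 26)*(-3 + 74) = 22*71 = 1562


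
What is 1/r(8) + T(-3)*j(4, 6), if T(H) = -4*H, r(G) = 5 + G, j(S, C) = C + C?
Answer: 1873/13 ≈ 144.08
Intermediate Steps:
j(S, C) = 2*C
1/r(8) + T(-3)*j(4, 6) = 1/(5 + 8) + (-4*(-3))*(2*6) = 1/13 + 12*12 = 1/13 + 144 = 1873/13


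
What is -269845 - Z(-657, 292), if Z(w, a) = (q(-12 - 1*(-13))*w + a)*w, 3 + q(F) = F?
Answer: 785297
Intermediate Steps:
q(F) = -3 + F
Z(w, a) = w*(a - 2*w) (Z(w, a) = ((-3 + (-12 - 1*(-13)))*w + a)*w = ((-3 + (-12 + 13))*w + a)*w = ((-3 + 1)*w + a)*w = (-2*w + a)*w = (a - 2*w)*w = w*(a - 2*w))
-269845 - Z(-657, 292) = -269845 - (-657)*(292 - 2*(-657)) = -269845 - (-657)*(292 + 1314) = -269845 - (-657)*1606 = -269845 - 1*(-1055142) = -269845 + 1055142 = 785297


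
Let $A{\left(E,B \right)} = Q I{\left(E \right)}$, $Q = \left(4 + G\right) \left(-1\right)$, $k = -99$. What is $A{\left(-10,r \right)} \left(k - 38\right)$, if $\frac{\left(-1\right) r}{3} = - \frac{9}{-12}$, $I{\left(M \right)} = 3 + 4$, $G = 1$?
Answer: $4795$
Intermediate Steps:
$I{\left(M \right)} = 7$
$r = - \frac{9}{4}$ ($r = - 3 \left(- \frac{9}{-12}\right) = - 3 \left(\left(-9\right) \left(- \frac{1}{12}\right)\right) = \left(-3\right) \frac{3}{4} = - \frac{9}{4} \approx -2.25$)
$Q = -5$ ($Q = \left(4 + 1\right) \left(-1\right) = 5 \left(-1\right) = -5$)
$A{\left(E,B \right)} = -35$ ($A{\left(E,B \right)} = \left(-5\right) 7 = -35$)
$A{\left(-10,r \right)} \left(k - 38\right) = - 35 \left(-99 - 38\right) = \left(-35\right) \left(-137\right) = 4795$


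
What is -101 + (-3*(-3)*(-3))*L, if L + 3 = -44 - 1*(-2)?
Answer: 1114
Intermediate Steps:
L = -45 (L = -3 + (-44 - 1*(-2)) = -3 + (-44 + 2) = -3 - 42 = -45)
-101 + (-3*(-3)*(-3))*L = -101 + (-3*(-3)*(-3))*(-45) = -101 + (9*(-3))*(-45) = -101 - 27*(-45) = -101 + 1215 = 1114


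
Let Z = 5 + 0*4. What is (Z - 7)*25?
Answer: -50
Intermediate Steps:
Z = 5 (Z = 5 + 0 = 5)
(Z - 7)*25 = (5 - 7)*25 = -2*25 = -50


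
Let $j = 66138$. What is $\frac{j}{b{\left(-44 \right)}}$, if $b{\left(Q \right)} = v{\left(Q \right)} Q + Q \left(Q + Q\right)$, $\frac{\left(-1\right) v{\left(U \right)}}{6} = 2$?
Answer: $\frac{33069}{2200} \approx 15.031$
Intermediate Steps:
$v{\left(U \right)} = -12$ ($v{\left(U \right)} = \left(-6\right) 2 = -12$)
$b{\left(Q \right)} = - 12 Q + 2 Q^{2}$ ($b{\left(Q \right)} = - 12 Q + Q \left(Q + Q\right) = - 12 Q + Q 2 Q = - 12 Q + 2 Q^{2}$)
$\frac{j}{b{\left(-44 \right)}} = \frac{66138}{2 \left(-44\right) \left(-6 - 44\right)} = \frac{66138}{2 \left(-44\right) \left(-50\right)} = \frac{66138}{4400} = 66138 \cdot \frac{1}{4400} = \frac{33069}{2200}$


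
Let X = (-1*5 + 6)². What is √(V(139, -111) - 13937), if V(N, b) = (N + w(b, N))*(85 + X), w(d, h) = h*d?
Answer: 3*I*√147653 ≈ 1152.8*I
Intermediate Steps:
w(d, h) = d*h
X = 1 (X = (-5 + 6)² = 1² = 1)
V(N, b) = 86*N + 86*N*b (V(N, b) = (N + b*N)*(85 + 1) = (N + N*b)*86 = 86*N + 86*N*b)
√(V(139, -111) - 13937) = √(86*139*(1 - 111) - 13937) = √(86*139*(-110) - 13937) = √(-1314940 - 13937) = √(-1328877) = 3*I*√147653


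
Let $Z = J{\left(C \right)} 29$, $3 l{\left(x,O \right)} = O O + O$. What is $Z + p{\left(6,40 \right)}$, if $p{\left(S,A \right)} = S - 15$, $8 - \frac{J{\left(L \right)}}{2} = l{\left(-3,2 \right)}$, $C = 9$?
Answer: $339$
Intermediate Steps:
$l{\left(x,O \right)} = \frac{O}{3} + \frac{O^{2}}{3}$ ($l{\left(x,O \right)} = \frac{O O + O}{3} = \frac{O^{2} + O}{3} = \frac{O + O^{2}}{3} = \frac{O}{3} + \frac{O^{2}}{3}$)
$J{\left(L \right)} = 12$ ($J{\left(L \right)} = 16 - 2 \cdot \frac{1}{3} \cdot 2 \left(1 + 2\right) = 16 - 2 \cdot \frac{1}{3} \cdot 2 \cdot 3 = 16 - 4 = 12$)
$p{\left(S,A \right)} = -15 + S$ ($p{\left(S,A \right)} = S - 15 = -15 + S$)
$Z = 348$ ($Z = 12 \cdot 29 = 348$)
$Z + p{\left(6,40 \right)} = 348 + \left(-15 + 6\right) = 348 - 9 = 339$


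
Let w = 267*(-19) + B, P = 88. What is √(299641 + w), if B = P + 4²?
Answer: 4*√18417 ≈ 542.84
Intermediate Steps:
B = 104 (B = 88 + 4² = 88 + 16 = 104)
w = -4969 (w = 267*(-19) + 104 = -5073 + 104 = -4969)
√(299641 + w) = √(299641 - 4969) = √294672 = 4*√18417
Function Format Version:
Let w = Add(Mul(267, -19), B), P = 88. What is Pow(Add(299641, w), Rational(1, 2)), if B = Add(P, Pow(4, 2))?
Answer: Mul(4, Pow(18417, Rational(1, 2))) ≈ 542.84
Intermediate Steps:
B = 104 (B = Add(88, Pow(4, 2)) = Add(88, 16) = 104)
w = -4969 (w = Add(Mul(267, -19), 104) = Add(-5073, 104) = -4969)
Pow(Add(299641, w), Rational(1, 2)) = Pow(Add(299641, -4969), Rational(1, 2)) = Pow(294672, Rational(1, 2)) = Mul(4, Pow(18417, Rational(1, 2)))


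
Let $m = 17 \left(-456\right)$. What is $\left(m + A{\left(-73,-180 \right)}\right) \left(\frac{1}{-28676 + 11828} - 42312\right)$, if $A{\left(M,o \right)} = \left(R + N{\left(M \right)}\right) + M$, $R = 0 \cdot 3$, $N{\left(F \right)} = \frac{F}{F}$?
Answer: $\frac{116198230051}{351} \approx 3.3105 \cdot 10^{8}$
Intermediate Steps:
$N{\left(F \right)} = 1$
$R = 0$
$A{\left(M,o \right)} = 1 + M$ ($A{\left(M,o \right)} = \left(0 + 1\right) + M = 1 + M$)
$m = -7752$
$\left(m + A{\left(-73,-180 \right)}\right) \left(\frac{1}{-28676 + 11828} - 42312\right) = \left(-7752 + \left(1 - 73\right)\right) \left(\frac{1}{-28676 + 11828} - 42312\right) = \left(-7752 - 72\right) \left(\frac{1}{-16848} - 42312\right) = - 7824 \left(- \frac{1}{16848} - 42312\right) = \left(-7824\right) \left(- \frac{712872577}{16848}\right) = \frac{116198230051}{351}$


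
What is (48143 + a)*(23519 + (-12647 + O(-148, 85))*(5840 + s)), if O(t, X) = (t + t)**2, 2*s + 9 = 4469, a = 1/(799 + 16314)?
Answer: 498461288367714840/17113 ≈ 2.9128e+13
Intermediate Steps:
a = 1/17113 ≈ 5.8435e-5
s = 2230 (s = -9/2 + (1/2)*4469 = -9/2 + 4469/2 = 2230)
O(t, X) = 4*t**2 (O(t, X) = (2*t)**2 = 4*t**2)
(48143 + a)*(23519 + (-12647 + O(-148, 85))*(5840 + s)) = (48143 + 1/17113)*(23519 + (-12647 + 4*(-148)**2)*(5840 + 2230)) = 823871160*(23519 + (-12647 + 4*21904)*8070)/17113 = 823871160*(23519 + (-12647 + 87616)*8070)/17113 = 823871160*(23519 + 74969*8070)/17113 = 823871160*(23519 + 604999830)/17113 = (823871160/17113)*605023349 = 498461288367714840/17113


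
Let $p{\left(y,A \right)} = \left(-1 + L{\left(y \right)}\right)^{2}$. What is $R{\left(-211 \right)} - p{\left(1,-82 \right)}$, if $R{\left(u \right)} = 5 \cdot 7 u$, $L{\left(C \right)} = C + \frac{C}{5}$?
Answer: $- \frac{184626}{25} \approx -7385.0$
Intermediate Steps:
$L{\left(C \right)} = \frac{6 C}{5}$ ($L{\left(C \right)} = C + C \frac{1}{5} = C + \frac{C}{5} = \frac{6 C}{5}$)
$p{\left(y,A \right)} = \left(-1 + \frac{6 y}{5}\right)^{2}$
$R{\left(u \right)} = 35 u$
$R{\left(-211 \right)} - p{\left(1,-82 \right)} = 35 \left(-211\right) - \frac{\left(-5 + 6 \cdot 1\right)^{2}}{25} = -7385 - \frac{\left(-5 + 6\right)^{2}}{25} = -7385 - \frac{1^{2}}{25} = -7385 - \frac{1}{25} \cdot 1 = -7385 - \frac{1}{25} = - \frac{184626}{25}$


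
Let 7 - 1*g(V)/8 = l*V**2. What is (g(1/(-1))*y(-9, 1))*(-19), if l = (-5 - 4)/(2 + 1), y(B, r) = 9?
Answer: -13680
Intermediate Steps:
l = -3 (l = -9/3 = -9*1/3 = -3)
g(V) = 56 + 24*V**2 (g(V) = 56 - (-24)*V**2 = 56 + 24*V**2)
(g(1/(-1))*y(-9, 1))*(-19) = ((56 + 24*(1/(-1))**2)*9)*(-19) = ((56 + 24*(-1)**2)*9)*(-19) = ((56 + 24*1)*9)*(-19) = ((56 + 24)*9)*(-19) = (80*9)*(-19) = 720*(-19) = -13680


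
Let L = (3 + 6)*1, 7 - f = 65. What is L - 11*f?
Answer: 647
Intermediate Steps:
f = -58 (f = 7 - 1*65 = 7 - 65 = -58)
L = 9 (L = 9*1 = 9)
L - 11*f = 9 - 11*(-58) = 9 + 638 = 647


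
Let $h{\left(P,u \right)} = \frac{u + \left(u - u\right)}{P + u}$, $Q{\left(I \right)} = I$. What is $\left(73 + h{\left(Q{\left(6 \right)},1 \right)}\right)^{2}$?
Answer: $\frac{262144}{49} \approx 5349.9$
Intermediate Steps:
$h{\left(P,u \right)} = \frac{u}{P + u}$ ($h{\left(P,u \right)} = \frac{u + 0}{P + u} = \frac{u}{P + u}$)
$\left(73 + h{\left(Q{\left(6 \right)},1 \right)}\right)^{2} = \left(73 + 1 \frac{1}{6 + 1}\right)^{2} = \left(73 + 1 \cdot \frac{1}{7}\right)^{2} = \left(73 + \frac{1}{7}\right)^{2} = \left(\frac{512}{7}\right)^{2} = \frac{262144}{49}$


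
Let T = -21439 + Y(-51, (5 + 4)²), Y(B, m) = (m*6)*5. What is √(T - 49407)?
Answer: 8*I*√1069 ≈ 261.56*I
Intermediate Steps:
Y(B, m) = 30*m (Y(B, m) = (6*m)*5 = 30*m)
T = -19009 (T = -21439 + 30*(5 + 4)² = -21439 + 30*9² = -21439 + 30*81 = -21439 + 2430 = -19009)
√(T - 49407) = √(-19009 - 49407) = √(-68416) = 8*I*√1069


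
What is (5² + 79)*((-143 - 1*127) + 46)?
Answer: -23296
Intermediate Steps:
(5² + 79)*((-143 - 1*127) + 46) = (25 + 79)*((-143 - 127) + 46) = 104*(-270 + 46) = 104*(-224) = -23296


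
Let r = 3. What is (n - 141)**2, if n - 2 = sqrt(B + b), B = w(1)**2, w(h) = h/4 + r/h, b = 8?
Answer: 309433/16 - 417*sqrt(33)/2 ≈ 18142.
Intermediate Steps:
w(h) = 3/h + h/4 (w(h) = h/4 + 3/h = 3/h + h/4)
B = 169/16 (B = (3/1 + (1/4)*1)**2 = (3*1 + 1/4)**2 = (3 + 1/4)**2 = (13/4)**2 = 169/16 ≈ 10.563)
n = 2 + 3*sqrt(33)/4 (n = 2 + sqrt(169/16 + 8) = 2 + sqrt(297/16) = 2 + 3*sqrt(33)/4 ≈ 6.3084)
(n - 141)**2 = ((2 + 3*sqrt(33)/4) - 141)**2 = (-139 + 3*sqrt(33)/4)**2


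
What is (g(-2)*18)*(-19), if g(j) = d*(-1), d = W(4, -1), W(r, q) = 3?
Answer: 1026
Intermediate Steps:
d = 3
g(j) = -3 (g(j) = 3*(-1) = -3)
(g(-2)*18)*(-19) = -3*18*(-19) = -54*(-19) = 1026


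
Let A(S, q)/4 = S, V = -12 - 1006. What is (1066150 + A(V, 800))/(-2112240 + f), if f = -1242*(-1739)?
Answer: 177013/7933 ≈ 22.314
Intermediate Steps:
f = 2159838
V = -1018
A(S, q) = 4*S
(1066150 + A(V, 800))/(-2112240 + f) = (1066150 + 4*(-1018))/(-2112240 + 2159838) = (1066150 - 4072)/47598 = 1062078*(1/47598) = 177013/7933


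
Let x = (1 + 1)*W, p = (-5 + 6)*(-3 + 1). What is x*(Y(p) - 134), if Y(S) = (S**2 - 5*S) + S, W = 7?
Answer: -1708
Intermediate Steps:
p = -2 (p = 1*(-2) = -2)
x = 14 (x = (1 + 1)*7 = 2*7 = 14)
Y(S) = S**2 - 4*S
x*(Y(p) - 134) = 14*(-2*(-4 - 2) - 134) = 14*(-2*(-6) - 134) = 14*(12 - 134) = 14*(-122) = -1708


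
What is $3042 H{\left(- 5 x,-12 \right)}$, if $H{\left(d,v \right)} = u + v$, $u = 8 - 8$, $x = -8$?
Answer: $-36504$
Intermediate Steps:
$u = 0$ ($u = 8 - 8 = 0$)
$H{\left(d,v \right)} = v$ ($H{\left(d,v \right)} = 0 + v = v$)
$3042 H{\left(- 5 x,-12 \right)} = 3042 \left(-12\right) = -36504$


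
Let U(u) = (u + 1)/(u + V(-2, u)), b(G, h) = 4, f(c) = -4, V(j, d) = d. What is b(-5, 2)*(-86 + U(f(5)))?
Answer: -685/2 ≈ -342.50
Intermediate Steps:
U(u) = (1 + u)/(2*u) (U(u) = (u + 1)/(u + u) = (1 + u)/((2*u)) = (1 + u)*(1/(2*u)) = (1 + u)/(2*u))
b(-5, 2)*(-86 + U(f(5))) = 4*(-86 + (½)*(1 - 4)/(-4)) = 4*(-86 + (½)*(-¼)*(-3)) = 4*(-86 + 3/8) = 4*(-685/8) = -685/2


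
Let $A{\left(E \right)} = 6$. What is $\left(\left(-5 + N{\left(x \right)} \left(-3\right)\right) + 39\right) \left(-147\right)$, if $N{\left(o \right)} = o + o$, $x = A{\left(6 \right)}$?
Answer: $294$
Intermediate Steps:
$x = 6$
$N{\left(o \right)} = 2 o$
$\left(\left(-5 + N{\left(x \right)} \left(-3\right)\right) + 39\right) \left(-147\right) = \left(\left(-5 + 2 \cdot 6 \left(-3\right)\right) + 39\right) \left(-147\right) = \left(\left(-5 + 12 \left(-3\right)\right) + 39\right) \left(-147\right) = \left(\left(-5 - 36\right) + 39\right) \left(-147\right) = \left(-41 + 39\right) \left(-147\right) = \left(-2\right) \left(-147\right) = 294$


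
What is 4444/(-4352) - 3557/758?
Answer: -2356077/412352 ≈ -5.7138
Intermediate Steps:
4444/(-4352) - 3557/758 = 4444*(-1/4352) - 3557*1/758 = -1111/1088 - 3557/758 = -2356077/412352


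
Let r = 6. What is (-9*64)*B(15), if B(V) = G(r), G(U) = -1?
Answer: 576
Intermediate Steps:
B(V) = -1
(-9*64)*B(15) = -9*64*(-1) = -576*(-1) = 576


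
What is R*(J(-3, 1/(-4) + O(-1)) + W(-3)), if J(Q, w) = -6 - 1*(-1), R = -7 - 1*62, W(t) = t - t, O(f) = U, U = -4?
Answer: 345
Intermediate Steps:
O(f) = -4
W(t) = 0
R = -69 (R = -7 - 62 = -69)
J(Q, w) = -5 (J(Q, w) = -6 + 1 = -5)
R*(J(-3, 1/(-4) + O(-1)) + W(-3)) = -69*(-5 + 0) = -69*(-5) = 345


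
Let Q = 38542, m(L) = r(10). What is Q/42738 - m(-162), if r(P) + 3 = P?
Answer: -130312/21369 ≈ -6.0982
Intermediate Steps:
r(P) = -3 + P
m(L) = 7 (m(L) = -3 + 10 = 7)
Q/42738 - m(-162) = 38542/42738 - 1*7 = 38542*(1/42738) - 7 = 19271/21369 - 7 = -130312/21369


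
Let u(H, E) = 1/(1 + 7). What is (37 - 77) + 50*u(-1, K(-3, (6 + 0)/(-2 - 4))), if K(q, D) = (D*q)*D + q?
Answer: -135/4 ≈ -33.750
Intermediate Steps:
K(q, D) = q + q*D**2 (K(q, D) = q*D**2 + q = q + q*D**2)
u(H, E) = 1/8
(37 - 77) + 50*u(-1, K(-3, (6 + 0)/(-2 - 4))) = (37 - 77) + 50*(1/8) = -40 + 25/4 = -135/4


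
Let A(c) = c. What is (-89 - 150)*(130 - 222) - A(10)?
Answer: 21978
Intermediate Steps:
(-89 - 150)*(130 - 222) - A(10) = (-89 - 150)*(130 - 222) - 1*10 = -239*(-92) - 10 = 21988 - 10 = 21978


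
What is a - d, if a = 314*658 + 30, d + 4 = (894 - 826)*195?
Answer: 193386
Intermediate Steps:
d = 13256 (d = -4 + (894 - 826)*195 = -4 + 68*195 = -4 + 13260 = 13256)
a = 206642 (a = 206612 + 30 = 206642)
a - d = 206642 - 1*13256 = 206642 - 13256 = 193386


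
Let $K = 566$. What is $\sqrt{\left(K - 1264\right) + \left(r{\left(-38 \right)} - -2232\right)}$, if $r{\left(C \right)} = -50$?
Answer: $2 \sqrt{371} \approx 38.523$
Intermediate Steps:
$\sqrt{\left(K - 1264\right) + \left(r{\left(-38 \right)} - -2232\right)} = \sqrt{\left(566 - 1264\right) - -2182} = \sqrt{\left(566 - 1264\right) + \left(-50 + 2232\right)} = \sqrt{-698 + 2182} = \sqrt{1484} = 2 \sqrt{371}$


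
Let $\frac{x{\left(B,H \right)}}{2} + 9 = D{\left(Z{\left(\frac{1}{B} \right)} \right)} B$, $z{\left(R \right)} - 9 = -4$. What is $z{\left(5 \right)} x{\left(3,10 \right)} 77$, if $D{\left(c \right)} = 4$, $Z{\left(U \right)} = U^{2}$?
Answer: $2310$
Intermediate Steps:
$z{\left(R \right)} = 5$ ($z{\left(R \right)} = 9 - 4 = 5$)
$x{\left(B,H \right)} = -18 + 8 B$ ($x{\left(B,H \right)} = -18 + 2 \cdot 4 B = -18 + 8 B$)
$z{\left(5 \right)} x{\left(3,10 \right)} 77 = 5 \left(-18 + 8 \cdot 3\right) 77 = 5 \left(-18 + 24\right) 77 = 5 \cdot 6 \cdot 77 = 30 \cdot 77 = 2310$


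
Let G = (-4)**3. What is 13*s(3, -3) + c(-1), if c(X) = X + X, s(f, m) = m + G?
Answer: -873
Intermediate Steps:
G = -64
s(f, m) = -64 + m (s(f, m) = m - 64 = -64 + m)
c(X) = 2*X
13*s(3, -3) + c(-1) = 13*(-64 - 3) + 2*(-1) = 13*(-67) - 2 = -871 - 2 = -873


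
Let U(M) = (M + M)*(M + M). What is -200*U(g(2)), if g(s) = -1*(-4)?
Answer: -12800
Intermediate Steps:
g(s) = 4
U(M) = 4*M² (U(M) = (2*M)*(2*M) = 4*M²)
-200*U(g(2)) = -800*4² = -800*16 = -200*64 = -12800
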